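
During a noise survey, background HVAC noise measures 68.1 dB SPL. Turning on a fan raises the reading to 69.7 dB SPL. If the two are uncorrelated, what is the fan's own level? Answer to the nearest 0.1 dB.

64.6 dB SPL

Subtract intensities: L_src = 10·log₁₀(10^(L_total/10) − 10^(L_bg/10)).
L_src = 10·log₁₀(10^(69.7/10) − 10^(68.1/10)) = 10·log₁₀(2876000) = 64.6 dB SPL.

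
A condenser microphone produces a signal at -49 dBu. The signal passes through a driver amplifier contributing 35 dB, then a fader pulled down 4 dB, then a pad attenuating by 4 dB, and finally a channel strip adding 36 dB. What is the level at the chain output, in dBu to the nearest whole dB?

+14 dBu

Gain stages sum in dB:
-49 + 35 − 4 − 4 + 36 = +14 dBu.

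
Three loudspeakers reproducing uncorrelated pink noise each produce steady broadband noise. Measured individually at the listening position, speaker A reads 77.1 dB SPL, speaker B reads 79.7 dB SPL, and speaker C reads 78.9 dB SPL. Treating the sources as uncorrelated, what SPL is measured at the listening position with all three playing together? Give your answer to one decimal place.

83.5 dB SPL

Uncorrelated sources add in intensity (power), not in dB.
L_total = 10·log₁₀(10^(77.1/10) + 10^(79.7/10) + 10^(78.9/10)) = 10·log₁₀(222200000) = 83.5 dB SPL.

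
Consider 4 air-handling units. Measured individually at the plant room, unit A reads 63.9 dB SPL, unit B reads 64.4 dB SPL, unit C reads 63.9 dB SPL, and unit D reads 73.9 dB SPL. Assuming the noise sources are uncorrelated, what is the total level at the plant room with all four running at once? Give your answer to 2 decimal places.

75.08 dB SPL

Incoherent sources sum as intensities:
L_total = 10·log₁₀(10^(63.9/10) + 10^(64.4/10) + 10^(63.9/10) + 10^(73.9/10)) = 10·log₁₀(32210000) = 75.08 dB SPL.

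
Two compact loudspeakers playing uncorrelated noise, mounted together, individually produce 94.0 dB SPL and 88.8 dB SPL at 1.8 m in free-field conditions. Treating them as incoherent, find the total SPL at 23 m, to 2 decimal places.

73.02 dB SPL

Combined at 1.8 m: 10·log₁₀(10^(94.0/10)+10^(88.8/10)) = 95.146 dB SPL.
Then apply −20·log₁₀(23/1.8) = -22.129 dB → 73.02 dB SPL.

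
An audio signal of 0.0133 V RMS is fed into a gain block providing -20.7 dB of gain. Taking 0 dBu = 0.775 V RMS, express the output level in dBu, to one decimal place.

Input level: 20·log₁₀(0.0133/0.775) = -35.31 dBu.
Output: -35.31 − 20.7 = -56.0 dBu.

-56.0 dBu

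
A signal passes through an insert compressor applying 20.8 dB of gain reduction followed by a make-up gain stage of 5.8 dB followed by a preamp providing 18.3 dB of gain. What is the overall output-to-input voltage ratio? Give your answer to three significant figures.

1.46

Net gain = (−20.8) + 5.8 + 18.3 = 3.3 dB.
Voltage ratio = 10^(3.3/20) = 1.46.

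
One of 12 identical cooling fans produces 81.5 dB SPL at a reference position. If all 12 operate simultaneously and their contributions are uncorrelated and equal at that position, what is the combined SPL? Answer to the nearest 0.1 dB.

92.3 dB SPL

12 equal incoherent sources raise the level by 10·log₁₀(12) = 10.79 dB.
L_total = 81.5 + 10.79 = 92.3 dB SPL.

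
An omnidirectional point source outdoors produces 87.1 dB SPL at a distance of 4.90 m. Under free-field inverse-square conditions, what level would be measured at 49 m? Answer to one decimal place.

For a point source in a free field, ΔL = −20·log₁₀(d₂/d₁).
ΔL = −20·log₁₀(49/4.90) = -20.00 dB, so L₂ = 87.1 + (-20.00) = 67.1 dB SPL.

67.1 dB SPL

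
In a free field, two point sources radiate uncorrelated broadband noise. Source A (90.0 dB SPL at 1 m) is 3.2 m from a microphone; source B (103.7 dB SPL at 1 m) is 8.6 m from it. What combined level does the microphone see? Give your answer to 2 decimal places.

At the listener: L_A = 90.0 − 20·log₁₀(3.2) = 79.897 dB; L_B = 103.7 − 20·log₁₀(8.6) = 85.010 dB.
Combined: 10·log₁₀(10^(79.897/10)+10^(85.010/10)) = 86.18 dB SPL.

86.18 dB SPL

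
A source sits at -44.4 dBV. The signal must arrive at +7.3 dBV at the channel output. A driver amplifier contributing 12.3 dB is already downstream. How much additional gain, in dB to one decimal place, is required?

39.4 dB

The required make-up gain is the shortfall in the dB sum.
G = +7.3 − (-44.4) − 12.3 = 39.4 dB.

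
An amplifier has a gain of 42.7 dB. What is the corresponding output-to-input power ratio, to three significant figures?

18600

Power ratio = 10^(dB/10).
10^(42.7/10) = 10^(4.270) = 18600.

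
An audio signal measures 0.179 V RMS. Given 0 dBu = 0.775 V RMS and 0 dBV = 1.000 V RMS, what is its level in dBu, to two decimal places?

-12.73 dBu

dBu = 20·log₁₀(V / 0.775 V).
20·log₁₀(0.179/0.775) = -12.73 dBu.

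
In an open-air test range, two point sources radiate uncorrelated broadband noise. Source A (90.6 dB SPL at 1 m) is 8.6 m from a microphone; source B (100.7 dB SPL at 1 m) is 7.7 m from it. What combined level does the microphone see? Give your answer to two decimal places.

At the listener: L_A = 90.6 − 20·log₁₀(8.6) = 71.910 dB; L_B = 100.7 − 20·log₁₀(7.7) = 82.970 dB.
Combined: 10·log₁₀(10^(71.910/10)+10^(82.970/10)) = 83.30 dB SPL.

83.30 dB SPL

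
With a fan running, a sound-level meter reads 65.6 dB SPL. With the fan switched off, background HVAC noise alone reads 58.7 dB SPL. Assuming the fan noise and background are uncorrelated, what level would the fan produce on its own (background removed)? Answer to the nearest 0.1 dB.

64.6 dB SPL

Remove the background by subtracting linear intensities:
L_src = 10·log₁₀(10^(65.6/10) − 10^(58.7/10)) = 10·log₁₀(2889000) = 64.6 dB SPL.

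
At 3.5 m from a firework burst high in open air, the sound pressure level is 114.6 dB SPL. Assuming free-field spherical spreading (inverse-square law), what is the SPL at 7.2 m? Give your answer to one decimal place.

Inverse-square spreading gives ΔL = −20·log₁₀(d₂/d₁).
ΔL = −20·log₁₀(7.2/3.5) = -6.27 dB, so L₂ = 114.6 + (-6.27) = 108.3 dB SPL.

108.3 dB SPL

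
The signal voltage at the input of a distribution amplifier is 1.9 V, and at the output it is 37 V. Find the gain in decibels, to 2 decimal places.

25.79 dB

Voltage is an amplitude quantity, so gain = 20·log₁₀(V_out/V_in).
20·log₁₀(37/1.9) = 20·log₁₀(19.47) = 25.79 dB.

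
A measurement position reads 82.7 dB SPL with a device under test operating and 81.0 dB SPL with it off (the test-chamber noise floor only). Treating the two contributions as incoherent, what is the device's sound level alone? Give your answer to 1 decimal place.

Subtract intensities: L_src = 10·log₁₀(10^(L_total/10) − 10^(L_bg/10)).
L_src = 10·log₁₀(10^(82.7/10) − 10^(81.0/10)) = 10·log₁₀(60320000) = 77.8 dB SPL.

77.8 dB SPL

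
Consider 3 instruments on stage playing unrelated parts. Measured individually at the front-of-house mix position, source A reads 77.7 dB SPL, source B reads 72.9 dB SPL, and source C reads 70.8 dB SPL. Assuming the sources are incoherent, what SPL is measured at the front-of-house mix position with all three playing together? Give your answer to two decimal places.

Incoherent sources sum as intensities:
L_total = 10·log₁₀(10^(77.7/10) + 10^(72.9/10) + 10^(70.8/10)) = 10·log₁₀(90410000) = 79.56 dB SPL.

79.56 dB SPL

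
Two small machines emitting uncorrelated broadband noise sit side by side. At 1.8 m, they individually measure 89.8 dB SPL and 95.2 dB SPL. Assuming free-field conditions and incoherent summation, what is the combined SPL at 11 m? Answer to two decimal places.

Combined at 1.8 m: 10·log₁₀(10^(89.8/10)+10^(95.2/10)) = 96.301 dB SPL.
Then apply −20·log₁₀(11/1.8) = -15.722 dB → 80.58 dB SPL.

80.58 dB SPL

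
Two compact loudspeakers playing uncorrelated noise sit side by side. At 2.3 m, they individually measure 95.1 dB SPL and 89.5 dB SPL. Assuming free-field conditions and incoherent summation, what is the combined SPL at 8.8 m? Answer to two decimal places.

84.50 dB SPL

Combined at 2.3 m: 10·log₁₀(10^(95.1/10)+10^(89.5/10)) = 96.157 dB SPL.
Then apply −20·log₁₀(8.8/2.3) = -11.655 dB → 84.50 dB SPL.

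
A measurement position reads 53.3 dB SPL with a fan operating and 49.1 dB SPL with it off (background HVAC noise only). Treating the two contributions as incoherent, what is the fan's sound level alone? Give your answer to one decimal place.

Background correction is a power subtraction:
L_src = 10·log₁₀(10^(53.3/10) − 10^(49.1/10)) = 10·log₁₀(132500) = 51.2 dB SPL.

51.2 dB SPL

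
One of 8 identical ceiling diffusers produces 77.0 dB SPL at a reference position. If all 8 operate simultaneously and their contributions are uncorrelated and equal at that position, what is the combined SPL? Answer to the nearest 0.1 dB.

86.0 dB SPL

8 equal incoherent sources raise the level by 10·log₁₀(8) = 9.03 dB.
L_total = 77.0 + 9.03 = 86.0 dB SPL.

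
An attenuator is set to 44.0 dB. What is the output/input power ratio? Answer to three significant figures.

Power ratio = 10^(dB/10).
10^(-44.0/10) = 10^(-4.400) = 0.0000398.

0.0000398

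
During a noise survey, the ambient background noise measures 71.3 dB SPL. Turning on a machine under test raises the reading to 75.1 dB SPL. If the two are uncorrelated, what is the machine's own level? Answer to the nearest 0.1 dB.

72.8 dB SPL

Subtract intensities: L_src = 10·log₁₀(10^(L_total/10) − 10^(L_bg/10)).
L_src = 10·log₁₀(10^(75.1/10) − 10^(71.3/10)) = 10·log₁₀(18870000) = 72.8 dB SPL.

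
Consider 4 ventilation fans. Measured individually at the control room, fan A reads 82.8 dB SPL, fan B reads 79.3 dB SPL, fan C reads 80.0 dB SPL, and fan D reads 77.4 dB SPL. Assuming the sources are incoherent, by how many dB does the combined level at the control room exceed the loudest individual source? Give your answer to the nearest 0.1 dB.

3.5 dB

Uncorrelated sources add in intensity (power), not in dB.
L_total = 10·log₁₀(10^(82.8/10) + 10^(79.3/10) + 10^(80.0/10) + 10^(77.4/10)) = 86.34 dB SPL.
Excess over the loudest (82.8 dB): 86.34 − 82.8 = 3.5 dB.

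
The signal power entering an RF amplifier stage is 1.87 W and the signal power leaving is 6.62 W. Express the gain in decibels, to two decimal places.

Power ratio → dB uses the 10·log₁₀ form:
10·log₁₀(6.62/1.87) = 10·log₁₀(3.540) = 5.49 dB.

5.49 dB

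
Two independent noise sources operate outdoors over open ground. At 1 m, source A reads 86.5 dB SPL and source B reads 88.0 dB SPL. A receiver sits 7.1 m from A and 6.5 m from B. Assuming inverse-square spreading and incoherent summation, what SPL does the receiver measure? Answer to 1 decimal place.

At the listener: L_A = 86.5 − 20·log₁₀(7.1) = 69.47 dB; L_B = 88.0 − 20·log₁₀(6.5) = 71.74 dB.
Combined: 10·log₁₀(10^(69.47/10)+10^(71.74/10)) = 73.8 dB SPL.

73.8 dB SPL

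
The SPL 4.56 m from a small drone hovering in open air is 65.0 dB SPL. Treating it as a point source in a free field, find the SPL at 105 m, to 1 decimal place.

37.8 dB SPL

Inverse-square spreading gives ΔL = −20·log₁₀(d₂/d₁).
ΔL = −20·log₁₀(105/4.56) = -27.24 dB, so L₂ = 65.0 + (-27.24) = 37.8 dB SPL.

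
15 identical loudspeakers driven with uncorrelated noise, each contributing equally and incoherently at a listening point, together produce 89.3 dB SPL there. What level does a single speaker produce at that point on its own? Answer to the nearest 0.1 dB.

15 equal incoherent sources add 10·log₁₀(15) = 11.76 dB over one source.
L_one = 89.3 − 11.76 = 77.5 dB SPL.

77.5 dB SPL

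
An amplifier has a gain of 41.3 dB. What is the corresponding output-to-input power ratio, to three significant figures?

13500

Power ratio = 10^(dB/10).
10^(41.3/10) = 10^(4.130) = 13500.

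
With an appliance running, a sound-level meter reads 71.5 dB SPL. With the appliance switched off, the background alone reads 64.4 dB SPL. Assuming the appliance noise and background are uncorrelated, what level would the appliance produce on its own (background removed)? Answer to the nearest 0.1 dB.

70.6 dB SPL

Subtract intensities: L_src = 10·log₁₀(10^(L_total/10) − 10^(L_bg/10)).
L_src = 10·log₁₀(10^(71.5/10) − 10^(64.4/10)) = 10·log₁₀(11370000) = 70.6 dB SPL.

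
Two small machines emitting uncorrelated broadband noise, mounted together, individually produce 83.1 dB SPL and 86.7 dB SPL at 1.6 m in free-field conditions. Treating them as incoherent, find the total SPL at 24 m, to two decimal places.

Combined at 1.6 m: 10·log₁₀(10^(83.1/10)+10^(86.7/10)) = 88.273 dB SPL.
Then apply −20·log₁₀(24/1.6) = -23.522 dB → 64.75 dB SPL.

64.75 dB SPL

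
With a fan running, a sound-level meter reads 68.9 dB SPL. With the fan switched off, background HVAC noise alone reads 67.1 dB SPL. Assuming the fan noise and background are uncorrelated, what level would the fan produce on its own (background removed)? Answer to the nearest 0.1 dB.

Remove the background by subtracting linear intensities:
L_src = 10·log₁₀(10^(68.9/10) − 10^(67.1/10)) = 10·log₁₀(2634000) = 64.2 dB SPL.

64.2 dB SPL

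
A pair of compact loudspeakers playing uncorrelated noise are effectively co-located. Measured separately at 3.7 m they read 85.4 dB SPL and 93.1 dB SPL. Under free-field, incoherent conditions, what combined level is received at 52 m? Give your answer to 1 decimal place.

Combined at 3.7 m: 10·log₁₀(10^(85.4/10)+10^(93.1/10)) = 93.78 dB SPL.
Then apply −20·log₁₀(52/3.7) = -22.96 dB → 70.8 dB SPL.

70.8 dB SPL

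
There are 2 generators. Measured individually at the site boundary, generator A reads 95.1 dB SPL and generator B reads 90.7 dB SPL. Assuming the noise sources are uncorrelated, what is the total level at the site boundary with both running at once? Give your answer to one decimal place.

96.4 dB SPL

Uncorrelated sources add in intensity (power), not in dB.
L_total = 10·log₁₀(10^(95.1/10) + 10^(90.7/10)) = 10·log₁₀(4411000000) = 96.4 dB SPL.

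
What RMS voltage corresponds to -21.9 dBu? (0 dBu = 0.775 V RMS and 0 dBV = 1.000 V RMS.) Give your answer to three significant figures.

V = 0.775 V × 10^(-21.9/20).
= 0.775 × 0.08035 = 0.0623 V.

0.0623 V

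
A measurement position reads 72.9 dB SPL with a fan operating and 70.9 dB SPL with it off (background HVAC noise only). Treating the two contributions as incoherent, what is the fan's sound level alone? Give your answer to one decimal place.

Remove the background by subtracting linear intensities:
L_src = 10·log₁₀(10^(72.9/10) − 10^(70.9/10)) = 10·log₁₀(7196000) = 68.6 dB SPL.

68.6 dB SPL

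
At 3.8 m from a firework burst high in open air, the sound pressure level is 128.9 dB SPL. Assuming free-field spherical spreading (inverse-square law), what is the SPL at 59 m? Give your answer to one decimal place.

Inverse-square spreading gives ΔL = −20·log₁₀(d₂/d₁).
ΔL = −20·log₁₀(59/3.8) = -23.82 dB, so L₂ = 128.9 + (-23.82) = 105.1 dB SPL.

105.1 dB SPL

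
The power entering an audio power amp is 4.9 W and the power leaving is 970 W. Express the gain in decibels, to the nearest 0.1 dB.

Power ratio → dB uses the 10·log₁₀ form:
10·log₁₀(970/4.9) = 10·log₁₀(198.0) = 23.0 dB.

23.0 dB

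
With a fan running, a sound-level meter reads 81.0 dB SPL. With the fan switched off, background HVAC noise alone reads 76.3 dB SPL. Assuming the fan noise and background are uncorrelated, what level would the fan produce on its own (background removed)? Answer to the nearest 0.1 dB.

Remove the background by subtracting linear intensities:
L_src = 10·log₁₀(10^(81.0/10) − 10^(76.3/10)) = 10·log₁₀(83230000) = 79.2 dB SPL.

79.2 dB SPL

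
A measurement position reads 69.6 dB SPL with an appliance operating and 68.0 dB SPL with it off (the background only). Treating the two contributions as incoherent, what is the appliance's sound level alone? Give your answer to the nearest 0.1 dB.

64.5 dB SPL

Subtract intensities: L_src = 10·log₁₀(10^(L_total/10) − 10^(L_bg/10)).
L_src = 10·log₁₀(10^(69.6/10) − 10^(68.0/10)) = 10·log₁₀(2811000) = 64.5 dB SPL.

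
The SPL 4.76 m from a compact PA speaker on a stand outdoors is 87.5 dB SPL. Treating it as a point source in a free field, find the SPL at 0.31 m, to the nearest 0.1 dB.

Free-field point source: level drops by 20·log₁₀ of the distance ratio.
ΔL = −20·log₁₀(0.31/4.76) = 23.72 dB, so L₂ = 87.5 + (23.72) = 111.2 dB SPL.

111.2 dB SPL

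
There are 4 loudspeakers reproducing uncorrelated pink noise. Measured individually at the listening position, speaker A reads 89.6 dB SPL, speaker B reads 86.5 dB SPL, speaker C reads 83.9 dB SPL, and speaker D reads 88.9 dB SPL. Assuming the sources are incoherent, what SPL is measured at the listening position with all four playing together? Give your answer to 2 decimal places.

Incoherent sources sum as intensities:
L_total = 10·log₁₀(10^(89.6/10) + 10^(86.5/10) + 10^(83.9/10) + 10^(88.9/10)) = 10·log₁₀(2380000000) = 93.77 dB SPL.

93.77 dB SPL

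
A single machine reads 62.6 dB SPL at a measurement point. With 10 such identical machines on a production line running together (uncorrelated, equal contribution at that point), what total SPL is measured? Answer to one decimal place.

10 equal incoherent sources raise the level by 10·log₁₀(10) = 10.00 dB.
L_total = 62.6 + 10.00 = 72.6 dB SPL.

72.6 dB SPL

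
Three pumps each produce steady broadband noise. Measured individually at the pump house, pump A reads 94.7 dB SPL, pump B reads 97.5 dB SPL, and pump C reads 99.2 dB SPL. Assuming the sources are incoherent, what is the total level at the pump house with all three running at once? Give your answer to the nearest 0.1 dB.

102.3 dB SPL

Incoherent sources sum as intensities:
L_total = 10·log₁₀(10^(94.7/10) + 10^(97.5/10) + 10^(99.2/10)) = 10·log₁₀(16892000000) = 102.3 dB SPL.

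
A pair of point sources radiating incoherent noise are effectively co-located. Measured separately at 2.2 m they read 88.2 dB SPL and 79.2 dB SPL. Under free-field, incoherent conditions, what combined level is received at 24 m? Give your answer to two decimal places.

Combined at 2.2 m: 10·log₁₀(10^(88.2/10)+10^(79.2/10)) = 88.715 dB SPL.
Then apply −20·log₁₀(24/2.2) = -20.756 dB → 67.96 dB SPL.

67.96 dB SPL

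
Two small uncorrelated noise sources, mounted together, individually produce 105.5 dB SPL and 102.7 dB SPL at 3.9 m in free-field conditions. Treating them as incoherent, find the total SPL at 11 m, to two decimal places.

Combined at 3.9 m: 10·log₁₀(10^(105.5/10)+10^(102.7/10)) = 107.332 dB SPL.
Then apply −20·log₁₀(11/3.9) = -9.007 dB → 98.33 dB SPL.

98.33 dB SPL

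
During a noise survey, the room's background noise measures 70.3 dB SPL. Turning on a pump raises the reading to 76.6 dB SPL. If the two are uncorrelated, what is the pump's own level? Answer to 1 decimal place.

Subtract intensities: L_src = 10·log₁₀(10^(L_total/10) − 10^(L_bg/10)).
L_src = 10·log₁₀(10^(76.6/10) − 10^(70.3/10)) = 10·log₁₀(34990000) = 75.4 dB SPL.

75.4 dB SPL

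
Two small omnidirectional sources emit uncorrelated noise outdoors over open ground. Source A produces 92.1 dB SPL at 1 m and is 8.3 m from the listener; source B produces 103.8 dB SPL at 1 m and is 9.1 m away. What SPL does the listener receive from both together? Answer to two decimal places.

At the listener: L_A = 92.1 − 20·log₁₀(8.3) = 73.718 dB; L_B = 103.8 − 20·log₁₀(9.1) = 84.619 dB.
Combined: 10·log₁₀(10^(73.718/10)+10^(84.619/10)) = 84.96 dB SPL.

84.96 dB SPL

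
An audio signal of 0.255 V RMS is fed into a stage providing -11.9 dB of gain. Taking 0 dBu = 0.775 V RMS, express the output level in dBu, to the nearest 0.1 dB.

-21.6 dBu

Input level: 20·log₁₀(0.255/0.775) = -9.66 dBu.
Output: -9.66 − 11.9 = -21.6 dBu.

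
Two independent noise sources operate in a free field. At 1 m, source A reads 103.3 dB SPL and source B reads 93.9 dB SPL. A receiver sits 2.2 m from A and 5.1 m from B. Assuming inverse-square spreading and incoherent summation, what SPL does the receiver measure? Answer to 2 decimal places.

96.54 dB SPL

At the listener: L_A = 103.3 − 20·log₁₀(2.2) = 96.452 dB; L_B = 93.9 − 20·log₁₀(5.1) = 79.749 dB.
Combined: 10·log₁₀(10^(96.452/10)+10^(79.749/10)) = 96.54 dB SPL.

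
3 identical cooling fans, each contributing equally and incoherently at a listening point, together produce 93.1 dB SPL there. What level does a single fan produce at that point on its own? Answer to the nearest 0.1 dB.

88.3 dB SPL

3 equal incoherent sources add 10·log₁₀(3) = 4.77 dB over one source.
L_one = 93.1 − 4.77 = 88.3 dB SPL.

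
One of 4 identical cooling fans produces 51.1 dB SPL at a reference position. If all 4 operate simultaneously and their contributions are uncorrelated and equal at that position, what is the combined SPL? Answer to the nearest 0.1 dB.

57.1 dB SPL

4 equal incoherent sources raise the level by 10·log₁₀(4) = 6.02 dB.
L_total = 51.1 + 6.02 = 57.1 dB SPL.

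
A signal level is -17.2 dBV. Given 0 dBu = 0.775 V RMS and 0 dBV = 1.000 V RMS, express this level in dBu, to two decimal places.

The offset between the scales is 20·log₁₀(0.775/1.000) = −2.214 dB.
So dBu = -17.2 + 2.214 = -14.99 dBu.

-14.99 dBu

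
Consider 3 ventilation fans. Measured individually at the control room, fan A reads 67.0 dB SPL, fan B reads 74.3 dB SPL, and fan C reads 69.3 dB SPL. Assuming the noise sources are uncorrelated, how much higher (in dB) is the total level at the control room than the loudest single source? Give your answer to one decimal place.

Uncorrelated sources add in intensity (power), not in dB.
L_total = 10·log₁₀(10^(67.0/10) + 10^(74.3/10) + 10^(69.3/10)) = 76.07 dB SPL.
Excess over the loudest (74.3 dB): 76.07 − 74.3 = 1.8 dB.

1.8 dB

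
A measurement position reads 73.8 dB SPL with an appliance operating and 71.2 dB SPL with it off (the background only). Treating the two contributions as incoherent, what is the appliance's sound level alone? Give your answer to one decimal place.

70.3 dB SPL

Background correction is a power subtraction:
L_src = 10·log₁₀(10^(73.8/10) − 10^(71.2/10)) = 10·log₁₀(10810000) = 70.3 dB SPL.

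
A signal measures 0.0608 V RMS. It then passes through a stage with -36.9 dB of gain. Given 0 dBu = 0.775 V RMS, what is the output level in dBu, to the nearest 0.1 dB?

-59.0 dBu

Input level: 20·log₁₀(0.0608/0.775) = -22.11 dBu.
Output: -22.11 − 36.9 = -59.0 dBu.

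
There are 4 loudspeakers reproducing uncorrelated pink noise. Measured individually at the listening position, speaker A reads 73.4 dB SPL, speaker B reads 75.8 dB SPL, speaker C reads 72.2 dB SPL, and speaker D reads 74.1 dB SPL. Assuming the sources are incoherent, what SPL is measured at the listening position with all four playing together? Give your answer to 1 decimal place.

Incoherent sources sum as intensities:
L_total = 10·log₁₀(10^(73.4/10) + 10^(75.8/10) + 10^(72.2/10) + 10^(74.1/10)) = 10·log₁₀(102200000) = 80.1 dB SPL.

80.1 dB SPL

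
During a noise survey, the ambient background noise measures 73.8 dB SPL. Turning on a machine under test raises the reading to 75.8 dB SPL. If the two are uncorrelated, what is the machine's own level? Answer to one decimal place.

71.5 dB SPL

Subtract intensities: L_src = 10·log₁₀(10^(L_total/10) − 10^(L_bg/10)).
L_src = 10·log₁₀(10^(75.8/10) − 10^(73.8/10)) = 10·log₁₀(14030000) = 71.5 dB SPL.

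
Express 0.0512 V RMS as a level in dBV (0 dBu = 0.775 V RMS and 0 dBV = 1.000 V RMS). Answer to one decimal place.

-25.8 dBV

dBV = 20·log₁₀(V / 1.000 V).
20·log₁₀(0.0512/1.000) = -25.8 dBV.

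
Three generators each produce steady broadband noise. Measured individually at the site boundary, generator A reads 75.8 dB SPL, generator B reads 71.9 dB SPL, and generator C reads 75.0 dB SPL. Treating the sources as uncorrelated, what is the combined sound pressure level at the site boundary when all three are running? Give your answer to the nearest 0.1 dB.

Add the sources as powers (linear), then convert back to dB:
L_total = 10·log₁₀(10^(75.8/10) + 10^(71.9/10) + 10^(75.0/10)) = 10·log₁₀(85130000) = 79.3 dB SPL.

79.3 dB SPL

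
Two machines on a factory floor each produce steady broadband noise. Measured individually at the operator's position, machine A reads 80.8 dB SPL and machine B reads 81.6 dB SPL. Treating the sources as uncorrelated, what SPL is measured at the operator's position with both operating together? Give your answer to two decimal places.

Incoherent sources sum as intensities:
L_total = 10·log₁₀(10^(80.8/10) + 10^(81.6/10)) = 10·log₁₀(264800000) = 84.23 dB SPL.

84.23 dB SPL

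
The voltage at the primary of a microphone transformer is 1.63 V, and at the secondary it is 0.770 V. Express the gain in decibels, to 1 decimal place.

Voltage ratio → dB uses the 20·log₁₀ form:
20·log₁₀(0.770/1.63) = 20·log₁₀(0.4724) = -6.5 dB.

-6.5 dB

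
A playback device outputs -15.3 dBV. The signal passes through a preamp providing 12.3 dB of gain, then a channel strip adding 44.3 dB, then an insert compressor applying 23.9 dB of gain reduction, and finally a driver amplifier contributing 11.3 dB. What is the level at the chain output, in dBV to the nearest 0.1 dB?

Gain stages sum in dB:
-15.3 + 12.3 + 44.3 − 23.9 + 11.3 = +28.7 dBV.

+28.7 dBV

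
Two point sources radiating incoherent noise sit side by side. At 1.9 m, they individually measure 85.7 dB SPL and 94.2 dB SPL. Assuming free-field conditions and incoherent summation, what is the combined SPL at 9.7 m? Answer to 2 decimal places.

80.61 dB SPL

Combined at 1.9 m: 10·log₁₀(10^(85.7/10)+10^(94.2/10)) = 94.774 dB SPL.
Then apply −20·log₁₀(9.7/1.9) = -14.160 dB → 80.61 dB SPL.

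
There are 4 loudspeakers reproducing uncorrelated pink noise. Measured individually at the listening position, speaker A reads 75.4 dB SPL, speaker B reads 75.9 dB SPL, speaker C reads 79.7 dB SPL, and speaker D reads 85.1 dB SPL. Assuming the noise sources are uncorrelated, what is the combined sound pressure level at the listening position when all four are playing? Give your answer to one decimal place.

Add the sources as powers (linear), then convert back to dB:
L_total = 10·log₁₀(10^(75.4/10) + 10^(75.9/10) + 10^(79.7/10) + 10^(85.1/10)) = 10·log₁₀(490500000) = 86.9 dB SPL.

86.9 dB SPL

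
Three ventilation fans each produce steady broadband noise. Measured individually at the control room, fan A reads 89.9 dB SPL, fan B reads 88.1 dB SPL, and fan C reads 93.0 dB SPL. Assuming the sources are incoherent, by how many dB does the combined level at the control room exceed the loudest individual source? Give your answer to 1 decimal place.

2.6 dB

Add the sources as powers (linear), then convert back to dB:
L_total = 10·log₁₀(10^(89.9/10) + 10^(88.1/10) + 10^(93.0/10)) = 95.58 dB SPL.
Excess over the loudest (93.0 dB): 95.58 − 93.0 = 2.6 dB.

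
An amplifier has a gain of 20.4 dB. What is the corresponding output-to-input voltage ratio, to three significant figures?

10.5

Voltage ratio = 10^(dB/20).
10^(20.4/20) = 10^(1.020) = 10.5.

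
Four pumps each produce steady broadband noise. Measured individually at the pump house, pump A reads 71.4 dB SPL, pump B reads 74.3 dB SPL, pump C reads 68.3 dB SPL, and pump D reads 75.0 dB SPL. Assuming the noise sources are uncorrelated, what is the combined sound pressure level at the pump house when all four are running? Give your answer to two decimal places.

Add the sources as powers (linear), then convert back to dB:
L_total = 10·log₁₀(10^(71.4/10) + 10^(74.3/10) + 10^(68.3/10) + 10^(75.0/10)) = 10·log₁₀(79100000) = 78.98 dB SPL.

78.98 dB SPL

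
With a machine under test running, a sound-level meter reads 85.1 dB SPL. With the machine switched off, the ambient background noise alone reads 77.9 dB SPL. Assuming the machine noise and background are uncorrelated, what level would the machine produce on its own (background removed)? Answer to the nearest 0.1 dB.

84.2 dB SPL

Remove the background by subtracting linear intensities:
L_src = 10·log₁₀(10^(85.1/10) − 10^(77.9/10)) = 10·log₁₀(261900000) = 84.2 dB SPL.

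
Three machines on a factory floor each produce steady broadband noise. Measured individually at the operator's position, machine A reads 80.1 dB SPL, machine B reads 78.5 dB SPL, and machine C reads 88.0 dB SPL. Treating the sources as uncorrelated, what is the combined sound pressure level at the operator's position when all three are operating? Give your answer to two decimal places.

Uncorrelated sources add in intensity (power), not in dB.
L_total = 10·log₁₀(10^(80.1/10) + 10^(78.5/10) + 10^(88.0/10)) = 10·log₁₀(804100000) = 89.05 dB SPL.

89.05 dB SPL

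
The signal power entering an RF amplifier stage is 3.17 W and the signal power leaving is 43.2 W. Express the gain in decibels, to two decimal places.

11.34 dB

Power is a power quantity, so gain = 10·log₁₀(P_out/P_in).
10·log₁₀(43.2/3.17) = 10·log₁₀(13.63) = 11.34 dB.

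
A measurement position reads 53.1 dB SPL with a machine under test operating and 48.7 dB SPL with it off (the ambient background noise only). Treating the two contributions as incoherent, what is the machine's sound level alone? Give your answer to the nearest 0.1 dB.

51.1 dB SPL

Background correction is a power subtraction:
L_src = 10·log₁₀(10^(53.1/10) − 10^(48.7/10)) = 10·log₁₀(130000) = 51.1 dB SPL.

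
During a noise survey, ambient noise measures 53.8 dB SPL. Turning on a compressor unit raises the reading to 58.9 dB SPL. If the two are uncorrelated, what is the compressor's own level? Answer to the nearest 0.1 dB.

Subtract intensities: L_src = 10·log₁₀(10^(L_total/10) − 10^(L_bg/10)).
L_src = 10·log₁₀(10^(58.9/10) − 10^(53.8/10)) = 10·log₁₀(536400) = 57.3 dB SPL.

57.3 dB SPL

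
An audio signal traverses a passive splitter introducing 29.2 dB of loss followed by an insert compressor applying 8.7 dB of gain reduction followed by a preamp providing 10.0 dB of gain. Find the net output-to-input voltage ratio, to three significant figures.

0.0403

Net gain = (−29.2) + (−8.7) + 10.0 = -27.9 dB.
Voltage ratio = 10^(-27.9/20) = 0.0403.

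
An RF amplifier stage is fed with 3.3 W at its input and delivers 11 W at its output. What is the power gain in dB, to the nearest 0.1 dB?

5.2 dB

Power is a power quantity, so gain = 10·log₁₀(P_out/P_in).
10·log₁₀(11/3.3) = 10·log₁₀(3.333) = 5.2 dB.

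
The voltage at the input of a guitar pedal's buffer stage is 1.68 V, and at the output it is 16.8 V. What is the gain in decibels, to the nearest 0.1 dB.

20.0 dB

Voltage ratio → dB uses the 20·log₁₀ form:
20·log₁₀(16.8/1.68) = 20·log₁₀(10.00) = 20.0 dB.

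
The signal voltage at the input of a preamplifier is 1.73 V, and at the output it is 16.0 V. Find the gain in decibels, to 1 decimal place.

19.3 dB

For a voltage ratio, dB = 20·log₁₀(V₂/V₁).
20·log₁₀(16.0/1.73) = 20·log₁₀(9.249) = 19.3 dB.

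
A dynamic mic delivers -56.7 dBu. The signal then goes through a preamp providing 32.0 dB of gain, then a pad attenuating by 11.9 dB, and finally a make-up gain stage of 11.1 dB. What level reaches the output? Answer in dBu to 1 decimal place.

-25.5 dBu

Gain stages sum in dB:
-56.7 + 32.0 − 11.9 + 11.1 = -25.5 dBu.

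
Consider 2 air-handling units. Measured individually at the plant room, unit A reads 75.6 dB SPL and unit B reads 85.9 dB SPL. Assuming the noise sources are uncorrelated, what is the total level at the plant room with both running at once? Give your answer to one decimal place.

86.3 dB SPL

Incoherent sources sum as intensities:
L_total = 10·log₁₀(10^(75.6/10) + 10^(85.9/10)) = 10·log₁₀(425400000) = 86.3 dB SPL.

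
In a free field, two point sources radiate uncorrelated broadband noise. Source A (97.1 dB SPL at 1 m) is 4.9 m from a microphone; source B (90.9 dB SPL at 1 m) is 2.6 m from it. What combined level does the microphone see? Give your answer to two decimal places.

At the listener: L_A = 97.1 − 20·log₁₀(4.9) = 83.296 dB; L_B = 90.9 − 20·log₁₀(2.6) = 82.601 dB.
Combined: 10·log₁₀(10^(83.296/10)+10^(82.601/10)) = 85.97 dB SPL.

85.97 dB SPL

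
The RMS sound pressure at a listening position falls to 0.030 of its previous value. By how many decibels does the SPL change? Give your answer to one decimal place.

Sound pressure is an amplitude quantity: ΔL = 20·log₁₀(p₂/p₁).
20·log₁₀(0.030) = -30.5 dB.

-30.5 dB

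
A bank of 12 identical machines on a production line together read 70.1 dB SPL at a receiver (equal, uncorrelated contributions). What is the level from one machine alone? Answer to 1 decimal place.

12 equal incoherent sources add 10·log₁₀(12) = 10.79 dB over one source.
L_one = 70.1 − 10.79 = 59.3 dB SPL.

59.3 dB SPL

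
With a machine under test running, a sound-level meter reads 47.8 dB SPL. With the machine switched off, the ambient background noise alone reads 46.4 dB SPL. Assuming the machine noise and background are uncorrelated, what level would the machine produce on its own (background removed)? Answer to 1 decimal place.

42.2 dB SPL

Remove the background by subtracting linear intensities:
L_src = 10·log₁₀(10^(47.8/10) − 10^(46.4/10)) = 10·log₁₀(16600) = 42.2 dB SPL.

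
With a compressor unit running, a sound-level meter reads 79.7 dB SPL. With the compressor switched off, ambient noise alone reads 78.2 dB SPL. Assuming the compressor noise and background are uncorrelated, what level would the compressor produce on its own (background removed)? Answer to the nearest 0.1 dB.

Subtract intensities: L_src = 10·log₁₀(10^(L_total/10) − 10^(L_bg/10)).
L_src = 10·log₁₀(10^(79.7/10) − 10^(78.2/10)) = 10·log₁₀(27260000) = 74.4 dB SPL.

74.4 dB SPL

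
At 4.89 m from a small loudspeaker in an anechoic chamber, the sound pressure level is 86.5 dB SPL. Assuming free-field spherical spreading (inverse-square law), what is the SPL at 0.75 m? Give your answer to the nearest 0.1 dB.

For a point source in a free field, ΔL = −20·log₁₀(d₂/d₁).
ΔL = −20·log₁₀(0.75/4.89) = 16.28 dB, so L₂ = 86.5 + (16.28) = 102.8 dB SPL.

102.8 dB SPL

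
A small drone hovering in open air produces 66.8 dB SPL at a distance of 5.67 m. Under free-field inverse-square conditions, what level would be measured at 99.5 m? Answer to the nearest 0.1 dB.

41.9 dB SPL

Free-field point source: level drops by 20·log₁₀ of the distance ratio.
ΔL = −20·log₁₀(99.5/5.67) = -24.88 dB, so L₂ = 66.8 + (-24.88) = 41.9 dB SPL.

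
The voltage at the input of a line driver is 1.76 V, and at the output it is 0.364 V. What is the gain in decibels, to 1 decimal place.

-13.7 dB

Voltage is an amplitude quantity, so gain = 20·log₁₀(V_out/V_in).
20·log₁₀(0.364/1.76) = 20·log₁₀(0.2068) = -13.7 dB.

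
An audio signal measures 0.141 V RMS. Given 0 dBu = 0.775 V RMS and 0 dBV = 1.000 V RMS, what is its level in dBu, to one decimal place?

-14.8 dBu

dBu = 20·log₁₀(V / 0.775 V).
20·log₁₀(0.141/0.775) = -14.8 dBu.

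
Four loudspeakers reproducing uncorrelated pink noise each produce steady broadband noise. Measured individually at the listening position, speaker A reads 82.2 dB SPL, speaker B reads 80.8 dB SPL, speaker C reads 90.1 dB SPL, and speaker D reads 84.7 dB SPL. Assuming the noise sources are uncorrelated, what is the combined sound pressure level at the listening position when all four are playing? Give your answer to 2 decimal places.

Add the sources as powers (linear), then convert back to dB:
L_total = 10·log₁₀(10^(82.2/10) + 10^(80.8/10) + 10^(90.1/10) + 10^(84.7/10)) = 10·log₁₀(1605000000) = 92.05 dB SPL.

92.05 dB SPL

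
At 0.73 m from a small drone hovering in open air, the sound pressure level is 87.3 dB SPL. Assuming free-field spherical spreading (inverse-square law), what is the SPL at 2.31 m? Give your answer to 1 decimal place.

77.3 dB SPL

Inverse-square spreading gives ΔL = −20·log₁₀(d₂/d₁).
ΔL = −20·log₁₀(2.31/0.73) = -10.01 dB, so L₂ = 87.3 + (-10.01) = 77.3 dB SPL.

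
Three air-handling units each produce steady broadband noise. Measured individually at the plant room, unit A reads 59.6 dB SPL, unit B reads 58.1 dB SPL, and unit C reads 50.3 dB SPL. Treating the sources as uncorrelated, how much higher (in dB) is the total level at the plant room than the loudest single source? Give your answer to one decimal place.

2.6 dB

Uncorrelated sources add in intensity (power), not in dB.
L_total = 10·log₁₀(10^(59.6/10) + 10^(58.1/10) + 10^(50.3/10)) = 62.21 dB SPL.
Excess over the loudest (59.6 dB): 62.21 − 59.6 = 2.6 dB.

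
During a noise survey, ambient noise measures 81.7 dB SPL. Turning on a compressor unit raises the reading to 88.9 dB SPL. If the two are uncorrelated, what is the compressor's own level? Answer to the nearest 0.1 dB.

Background correction is a power subtraction:
L_src = 10·log₁₀(10^(88.9/10) − 10^(81.7/10)) = 10·log₁₀(628300000) = 88.0 dB SPL.

88.0 dB SPL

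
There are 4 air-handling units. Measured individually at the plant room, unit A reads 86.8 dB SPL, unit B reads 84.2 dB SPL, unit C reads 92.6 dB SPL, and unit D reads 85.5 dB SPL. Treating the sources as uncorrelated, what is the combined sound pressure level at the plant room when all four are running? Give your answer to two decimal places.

94.65 dB SPL

Add the sources as powers (linear), then convert back to dB:
L_total = 10·log₁₀(10^(86.8/10) + 10^(84.2/10) + 10^(92.6/10) + 10^(85.5/10)) = 10·log₁₀(2916000000) = 94.65 dB SPL.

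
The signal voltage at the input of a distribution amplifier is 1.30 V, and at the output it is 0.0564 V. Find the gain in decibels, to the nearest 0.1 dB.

-27.3 dB

Voltage ratio → dB uses the 20·log₁₀ form:
20·log₁₀(0.0564/1.30) = 20·log₁₀(0.04338) = -27.3 dB.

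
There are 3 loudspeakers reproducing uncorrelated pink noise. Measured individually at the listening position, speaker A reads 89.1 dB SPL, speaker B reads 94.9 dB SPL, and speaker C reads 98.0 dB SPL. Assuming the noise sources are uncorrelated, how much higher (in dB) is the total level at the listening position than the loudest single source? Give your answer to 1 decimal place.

Add the sources as powers (linear), then convert back to dB:
L_total = 10·log₁₀(10^(89.1/10) + 10^(94.9/10) + 10^(98.0/10)) = 100.09 dB SPL.
Excess over the loudest (98.0 dB): 100.09 − 98.0 = 2.1 dB.

2.1 dB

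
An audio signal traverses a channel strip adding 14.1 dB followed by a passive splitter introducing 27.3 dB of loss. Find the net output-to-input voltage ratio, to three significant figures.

0.219

Net gain = 14.1 + (−27.3) = -13.2 dB.
Voltage ratio = 10^(-13.2/20) = 0.219.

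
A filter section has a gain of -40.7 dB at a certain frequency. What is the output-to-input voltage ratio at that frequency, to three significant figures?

Voltage ratio = 10^(dB/20).
10^(-40.7/20) = 10^(-2.035) = 0.00923.

0.00923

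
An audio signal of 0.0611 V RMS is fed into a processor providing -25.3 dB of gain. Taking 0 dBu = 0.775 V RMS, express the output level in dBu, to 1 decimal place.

Input level: 20·log₁₀(0.0611/0.775) = -22.07 dBu.
Output: -22.07 − 25.3 = -47.4 dBu.

-47.4 dBu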